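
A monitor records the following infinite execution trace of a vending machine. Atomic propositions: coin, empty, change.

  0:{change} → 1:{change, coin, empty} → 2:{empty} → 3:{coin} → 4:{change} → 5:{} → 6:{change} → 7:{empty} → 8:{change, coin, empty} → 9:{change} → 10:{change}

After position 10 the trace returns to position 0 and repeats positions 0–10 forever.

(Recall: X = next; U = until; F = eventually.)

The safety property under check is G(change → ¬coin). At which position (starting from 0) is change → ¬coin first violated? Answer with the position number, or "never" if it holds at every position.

Check change → ¬coin at each position in order: 0 ✓.
At position 1 the labels are {change, coin, empty}, so change → ¬coin is false there. This is the first violation.

1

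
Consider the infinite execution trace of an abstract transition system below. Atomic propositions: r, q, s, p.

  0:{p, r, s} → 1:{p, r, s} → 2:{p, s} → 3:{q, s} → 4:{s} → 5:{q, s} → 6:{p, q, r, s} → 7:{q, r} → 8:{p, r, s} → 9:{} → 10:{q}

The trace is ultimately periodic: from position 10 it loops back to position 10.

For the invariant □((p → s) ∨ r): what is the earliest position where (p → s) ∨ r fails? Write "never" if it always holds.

(p → s) ∨ r holds at every position 0..10, and those are all the positions the trace ever visits, so the invariant □((p → s) ∨ r) is never violated.

never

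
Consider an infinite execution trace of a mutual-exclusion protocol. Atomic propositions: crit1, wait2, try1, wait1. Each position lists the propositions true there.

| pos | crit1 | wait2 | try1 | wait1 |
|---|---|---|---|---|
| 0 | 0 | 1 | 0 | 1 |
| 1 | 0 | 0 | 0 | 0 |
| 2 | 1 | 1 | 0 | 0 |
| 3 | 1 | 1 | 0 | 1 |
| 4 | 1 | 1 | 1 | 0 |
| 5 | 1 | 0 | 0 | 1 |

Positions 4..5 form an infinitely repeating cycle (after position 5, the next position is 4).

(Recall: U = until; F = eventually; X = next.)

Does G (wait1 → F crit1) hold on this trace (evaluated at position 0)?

wait1 → F crit1 holds at every position 0..5, and those are all positions ever visited, so G (wait1 → F crit1) holds.
Positions where wait1 holds: 0, 3, 5.
Check F crit1 at each: 0→ok, 3→ok, 5→ok.

Yes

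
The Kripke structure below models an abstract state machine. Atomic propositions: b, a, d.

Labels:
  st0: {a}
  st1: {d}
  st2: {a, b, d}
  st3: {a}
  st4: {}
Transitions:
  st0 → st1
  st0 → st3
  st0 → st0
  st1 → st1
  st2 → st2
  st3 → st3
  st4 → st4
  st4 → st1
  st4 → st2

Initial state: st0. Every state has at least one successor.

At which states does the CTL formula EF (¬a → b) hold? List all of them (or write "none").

States satisfying ¬a → b: {st0, st2, st3}.
States satisfying EF (¬a → b): {st0, st2, st3, st4}.

{st0, st2, st3, st4}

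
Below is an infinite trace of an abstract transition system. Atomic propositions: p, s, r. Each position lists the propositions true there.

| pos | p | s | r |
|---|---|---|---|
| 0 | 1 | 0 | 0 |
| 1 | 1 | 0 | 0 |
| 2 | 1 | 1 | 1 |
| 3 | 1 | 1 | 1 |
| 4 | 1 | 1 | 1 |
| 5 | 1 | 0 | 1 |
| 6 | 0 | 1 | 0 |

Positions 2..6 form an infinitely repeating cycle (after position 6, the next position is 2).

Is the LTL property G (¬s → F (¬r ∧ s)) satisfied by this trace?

¬s → F (¬r ∧ s) holds at every position 0..6, and those are all positions ever visited, so G (¬s → F (¬r ∧ s)) holds.
Positions where ¬s holds: 0, 1, 5.
Check F (¬r ∧ s) at each: 0→ok, 1→ok, 5→ok.

Satisfied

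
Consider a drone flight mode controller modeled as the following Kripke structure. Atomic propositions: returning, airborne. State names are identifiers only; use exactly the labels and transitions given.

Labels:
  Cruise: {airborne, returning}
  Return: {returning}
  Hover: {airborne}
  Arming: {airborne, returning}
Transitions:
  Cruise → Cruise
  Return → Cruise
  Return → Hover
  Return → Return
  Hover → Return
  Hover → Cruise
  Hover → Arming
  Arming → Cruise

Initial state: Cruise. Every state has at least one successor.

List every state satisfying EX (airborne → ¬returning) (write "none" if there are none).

States satisfying airborne → ¬returning: {Return, Hover}.
States satisfying EX (airborne → ¬returning): {Return, Hover}.

{Return, Hover}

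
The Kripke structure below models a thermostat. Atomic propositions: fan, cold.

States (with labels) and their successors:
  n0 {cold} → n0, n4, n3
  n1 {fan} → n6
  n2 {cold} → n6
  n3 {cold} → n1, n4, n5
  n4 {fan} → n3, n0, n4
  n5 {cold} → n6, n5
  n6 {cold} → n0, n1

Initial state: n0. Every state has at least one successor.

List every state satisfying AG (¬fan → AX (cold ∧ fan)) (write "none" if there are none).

none

States satisfying ¬fan → AX (cold ∧ fan): {n1, n4}.
States satisfying AG (¬fan → AX (cold ∧ fan)): ∅.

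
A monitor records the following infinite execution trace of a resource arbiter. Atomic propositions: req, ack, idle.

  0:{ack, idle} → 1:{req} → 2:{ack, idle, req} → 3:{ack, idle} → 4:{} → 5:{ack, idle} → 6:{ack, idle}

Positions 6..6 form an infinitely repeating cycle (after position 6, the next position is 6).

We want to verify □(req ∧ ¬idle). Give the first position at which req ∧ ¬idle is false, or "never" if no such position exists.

At position 0 the labels are {ack, idle}, so req ∧ ¬idle is false there. This is the first violation.

0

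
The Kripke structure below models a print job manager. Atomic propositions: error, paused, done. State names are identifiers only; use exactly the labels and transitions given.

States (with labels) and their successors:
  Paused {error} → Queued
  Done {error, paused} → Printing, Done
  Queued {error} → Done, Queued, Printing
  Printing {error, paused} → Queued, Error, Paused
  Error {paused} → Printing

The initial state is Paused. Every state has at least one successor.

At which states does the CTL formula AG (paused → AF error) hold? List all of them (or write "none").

{Paused, Done, Queued, Printing, Error}

States satisfying paused → AF error: {Paused, Done, Queued, Printing, Error}.
States satisfying AG (paused → AF error): {Paused, Done, Queued, Printing, Error}.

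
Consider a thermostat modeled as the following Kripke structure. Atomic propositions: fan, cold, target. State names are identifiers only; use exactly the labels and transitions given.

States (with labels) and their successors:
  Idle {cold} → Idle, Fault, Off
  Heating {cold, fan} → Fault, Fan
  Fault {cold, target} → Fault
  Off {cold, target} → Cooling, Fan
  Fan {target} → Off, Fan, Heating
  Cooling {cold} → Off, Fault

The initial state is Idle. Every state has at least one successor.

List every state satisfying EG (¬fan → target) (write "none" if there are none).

States satisfying ¬fan → target: {Heating, Fault, Off, Fan}.
States satisfying EG (¬fan → target): {Heating, Fault, Off, Fan}.

{Heating, Fault, Off, Fan}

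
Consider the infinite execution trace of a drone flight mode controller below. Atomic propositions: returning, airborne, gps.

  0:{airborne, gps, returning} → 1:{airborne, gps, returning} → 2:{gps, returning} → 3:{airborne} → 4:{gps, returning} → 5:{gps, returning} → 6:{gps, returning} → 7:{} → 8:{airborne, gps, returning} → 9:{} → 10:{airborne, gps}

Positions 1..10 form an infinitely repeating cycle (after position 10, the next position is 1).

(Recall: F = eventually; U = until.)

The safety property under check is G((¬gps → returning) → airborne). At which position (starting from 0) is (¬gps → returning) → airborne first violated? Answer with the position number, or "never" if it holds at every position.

Check (¬gps → returning) → airborne at each position in order: 0 ✓, 1 ✓.
At position 2 the labels are {gps, returning}, so (¬gps → returning) → airborne is false there. This is the first violation.

2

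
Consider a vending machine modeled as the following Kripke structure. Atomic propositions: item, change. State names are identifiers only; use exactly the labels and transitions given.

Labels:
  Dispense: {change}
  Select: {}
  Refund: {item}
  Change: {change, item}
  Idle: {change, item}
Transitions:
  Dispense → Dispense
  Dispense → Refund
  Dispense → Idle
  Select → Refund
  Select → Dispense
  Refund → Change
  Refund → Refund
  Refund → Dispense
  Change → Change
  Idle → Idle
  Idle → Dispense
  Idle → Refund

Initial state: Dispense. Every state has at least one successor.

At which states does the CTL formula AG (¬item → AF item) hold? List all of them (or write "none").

States satisfying ¬item → AF item: {Refund, Change, Idle}.
States satisfying AG (¬item → AF item): {Change}.

{Change}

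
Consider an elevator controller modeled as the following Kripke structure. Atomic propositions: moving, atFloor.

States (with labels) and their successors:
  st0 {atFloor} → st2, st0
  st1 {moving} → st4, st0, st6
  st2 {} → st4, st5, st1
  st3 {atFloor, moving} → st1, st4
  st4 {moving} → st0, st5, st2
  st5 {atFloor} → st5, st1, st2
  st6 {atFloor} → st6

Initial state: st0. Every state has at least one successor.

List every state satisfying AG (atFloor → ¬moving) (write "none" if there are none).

States satisfying atFloor → ¬moving: {st0, st1, st2, st4, st5, st6}.
States satisfying AG (atFloor → ¬moving): {st0, st1, st2, st4, st5, st6}.

{st0, st1, st2, st4, st5, st6}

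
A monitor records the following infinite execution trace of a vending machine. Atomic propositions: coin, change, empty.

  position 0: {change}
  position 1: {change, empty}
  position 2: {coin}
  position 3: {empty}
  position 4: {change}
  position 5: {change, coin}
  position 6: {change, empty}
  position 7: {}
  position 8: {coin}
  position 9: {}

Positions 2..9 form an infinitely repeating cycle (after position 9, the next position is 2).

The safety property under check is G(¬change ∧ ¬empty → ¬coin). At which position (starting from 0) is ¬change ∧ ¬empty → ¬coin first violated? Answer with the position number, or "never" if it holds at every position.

Check ¬change ∧ ¬empty → ¬coin at each position in order: 0 ✓, 1 ✓.
At position 2 the labels are {coin}, so ¬change ∧ ¬empty → ¬coin is false there. This is the first violation.

2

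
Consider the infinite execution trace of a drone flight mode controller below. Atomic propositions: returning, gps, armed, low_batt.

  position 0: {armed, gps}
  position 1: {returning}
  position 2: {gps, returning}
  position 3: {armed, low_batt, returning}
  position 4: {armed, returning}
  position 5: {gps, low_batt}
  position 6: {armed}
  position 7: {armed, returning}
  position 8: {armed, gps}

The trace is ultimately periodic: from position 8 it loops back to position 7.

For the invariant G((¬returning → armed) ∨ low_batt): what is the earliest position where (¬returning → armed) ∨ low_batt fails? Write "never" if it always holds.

never

(¬returning → armed) ∨ low_batt holds at every position 0..8, and those are all the positions the trace ever visits, so the invariant G((¬returning → armed) ∨ low_batt) is never violated.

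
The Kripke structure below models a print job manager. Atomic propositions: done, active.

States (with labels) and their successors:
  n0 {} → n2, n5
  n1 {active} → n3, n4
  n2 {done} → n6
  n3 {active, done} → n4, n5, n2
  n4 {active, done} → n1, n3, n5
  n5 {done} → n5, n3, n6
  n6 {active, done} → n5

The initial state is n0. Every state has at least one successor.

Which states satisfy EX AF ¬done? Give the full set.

{n4}

States satisfying AF ¬done: {n0, n1}.
States satisfying EX AF ¬done: {n4}.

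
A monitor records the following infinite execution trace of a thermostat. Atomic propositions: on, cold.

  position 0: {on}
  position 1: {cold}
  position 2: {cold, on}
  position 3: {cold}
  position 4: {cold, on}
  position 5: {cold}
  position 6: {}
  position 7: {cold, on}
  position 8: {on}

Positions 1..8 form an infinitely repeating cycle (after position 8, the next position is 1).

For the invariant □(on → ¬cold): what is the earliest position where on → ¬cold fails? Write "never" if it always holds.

2

Check on → ¬cold at each position in order: 0 ✓, 1 ✓.
At position 2 the labels are {cold, on}, so on → ¬cold is false there. This is the first violation.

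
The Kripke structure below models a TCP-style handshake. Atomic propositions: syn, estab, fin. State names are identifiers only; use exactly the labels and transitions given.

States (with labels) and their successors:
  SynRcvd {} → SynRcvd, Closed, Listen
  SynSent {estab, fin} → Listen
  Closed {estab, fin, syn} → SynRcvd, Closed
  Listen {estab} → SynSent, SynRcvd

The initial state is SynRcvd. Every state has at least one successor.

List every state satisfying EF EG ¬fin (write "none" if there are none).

{SynRcvd, SynSent, Closed, Listen}

States satisfying EG ¬fin: {SynRcvd, Listen}.
States satisfying EF EG ¬fin: {SynRcvd, SynSent, Closed, Listen}.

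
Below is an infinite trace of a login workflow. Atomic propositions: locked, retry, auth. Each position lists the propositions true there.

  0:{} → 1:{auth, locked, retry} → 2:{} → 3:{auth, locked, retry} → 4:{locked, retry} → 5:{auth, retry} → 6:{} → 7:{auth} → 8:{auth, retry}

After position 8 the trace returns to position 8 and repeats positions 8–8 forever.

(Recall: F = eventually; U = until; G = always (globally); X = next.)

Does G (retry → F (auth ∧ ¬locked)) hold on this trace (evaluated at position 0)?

retry → F (auth ∧ ¬locked) holds at every position 0..8, and those are all positions ever visited, so G (retry → F (auth ∧ ¬locked)) holds.
Positions where retry holds: 1, 3, 4, 5, 8.
Check F (auth ∧ ¬locked) at each: 1→ok, 3→ok, 4→ok, 5→ok, 8→ok.

Holds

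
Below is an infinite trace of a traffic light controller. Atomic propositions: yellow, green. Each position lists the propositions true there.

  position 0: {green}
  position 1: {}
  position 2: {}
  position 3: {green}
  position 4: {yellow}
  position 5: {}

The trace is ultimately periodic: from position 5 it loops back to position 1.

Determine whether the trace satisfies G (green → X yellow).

Violated

green → X yellow must hold at every position from 0 onward. It fails at position 0, so G (green → X yellow) is false.
Positions where green holds: 0, 3.
Check X yellow at each: 0→fails, 3→ok.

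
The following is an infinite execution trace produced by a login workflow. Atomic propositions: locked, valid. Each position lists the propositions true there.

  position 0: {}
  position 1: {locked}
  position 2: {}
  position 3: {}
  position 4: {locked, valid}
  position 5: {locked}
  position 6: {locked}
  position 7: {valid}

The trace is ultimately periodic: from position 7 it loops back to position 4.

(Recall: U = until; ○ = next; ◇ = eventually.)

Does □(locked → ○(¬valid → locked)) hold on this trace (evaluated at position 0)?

No

locked → ○(¬valid → locked) must hold at every position from 0 onward. It fails at position 1, so □(locked → ○(¬valid → locked)) is false.
Positions where locked holds: 1, 4, 5, 6.
Check ○(¬valid → locked) at each: 1→fails, 4→ok, 5→ok, 6→ok.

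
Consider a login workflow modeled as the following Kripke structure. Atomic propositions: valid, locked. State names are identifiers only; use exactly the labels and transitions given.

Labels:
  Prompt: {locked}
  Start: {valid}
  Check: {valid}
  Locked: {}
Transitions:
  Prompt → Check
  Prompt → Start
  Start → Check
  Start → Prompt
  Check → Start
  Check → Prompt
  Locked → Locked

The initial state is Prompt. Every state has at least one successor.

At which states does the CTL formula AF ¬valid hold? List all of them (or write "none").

States satisfying ¬valid: {Prompt, Locked}.
States satisfying AF ¬valid: {Prompt, Locked}.

{Prompt, Locked}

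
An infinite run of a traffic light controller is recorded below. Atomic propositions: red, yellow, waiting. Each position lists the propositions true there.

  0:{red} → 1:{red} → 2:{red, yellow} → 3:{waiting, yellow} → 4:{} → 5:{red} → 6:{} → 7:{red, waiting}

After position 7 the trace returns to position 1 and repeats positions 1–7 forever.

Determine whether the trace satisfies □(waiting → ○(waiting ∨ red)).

Violated

waiting → ○(waiting ∨ red) must hold at every position from 0 onward. It fails at position 3, so □(waiting → ○(waiting ∨ red)) is false.
Positions where waiting holds: 3, 7.
Check ○(waiting ∨ red) at each: 3→fails, 7→ok.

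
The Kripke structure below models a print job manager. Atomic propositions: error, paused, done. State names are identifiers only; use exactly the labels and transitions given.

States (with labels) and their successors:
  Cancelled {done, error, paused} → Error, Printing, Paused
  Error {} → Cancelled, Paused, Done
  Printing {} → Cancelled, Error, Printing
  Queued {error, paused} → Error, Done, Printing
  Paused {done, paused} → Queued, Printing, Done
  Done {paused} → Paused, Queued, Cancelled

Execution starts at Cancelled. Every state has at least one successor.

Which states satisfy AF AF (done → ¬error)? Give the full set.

{Cancelled, Error, Printing, Queued, Paused, Done}

States satisfying AF (done → ¬error): {Cancelled, Error, Printing, Queued, Paused, Done}.
States satisfying AF AF (done → ¬error): {Cancelled, Error, Printing, Queued, Paused, Done}.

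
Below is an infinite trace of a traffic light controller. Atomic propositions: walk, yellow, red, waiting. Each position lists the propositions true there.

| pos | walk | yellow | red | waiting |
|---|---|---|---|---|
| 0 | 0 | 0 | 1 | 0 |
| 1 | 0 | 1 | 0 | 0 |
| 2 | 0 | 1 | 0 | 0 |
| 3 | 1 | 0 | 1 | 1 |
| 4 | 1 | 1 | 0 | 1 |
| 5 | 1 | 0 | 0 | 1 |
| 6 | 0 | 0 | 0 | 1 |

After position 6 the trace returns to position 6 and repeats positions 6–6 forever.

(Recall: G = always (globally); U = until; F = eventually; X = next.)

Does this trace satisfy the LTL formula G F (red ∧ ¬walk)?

Does not hold

F (red ∧ ¬walk) must hold at every position from 0 onward. It fails at position 1, so G F (red ∧ ¬walk) is false.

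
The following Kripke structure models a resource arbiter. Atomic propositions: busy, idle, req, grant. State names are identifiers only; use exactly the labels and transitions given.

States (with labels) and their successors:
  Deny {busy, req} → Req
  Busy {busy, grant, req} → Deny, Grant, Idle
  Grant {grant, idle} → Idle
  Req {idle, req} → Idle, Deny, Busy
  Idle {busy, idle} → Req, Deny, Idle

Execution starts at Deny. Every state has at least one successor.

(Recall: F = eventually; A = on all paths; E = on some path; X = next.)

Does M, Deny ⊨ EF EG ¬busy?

States satisfying EG ¬busy: ∅.
States satisfying EF EG ¬busy: ∅.
No suitable path/successor from Deny witnesses the formula.
Deny ∉ Sat(EF EG ¬busy).

Does not hold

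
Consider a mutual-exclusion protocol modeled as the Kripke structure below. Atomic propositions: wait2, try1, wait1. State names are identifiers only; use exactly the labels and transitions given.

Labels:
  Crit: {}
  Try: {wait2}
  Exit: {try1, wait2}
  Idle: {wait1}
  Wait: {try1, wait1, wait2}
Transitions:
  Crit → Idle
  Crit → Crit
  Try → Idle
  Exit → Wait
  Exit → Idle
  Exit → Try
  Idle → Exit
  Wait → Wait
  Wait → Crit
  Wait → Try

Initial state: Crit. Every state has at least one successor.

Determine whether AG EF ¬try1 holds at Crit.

Satisfied

States satisfying EF ¬try1: {Crit, Try, Exit, Idle, Wait}.
States satisfying AG EF ¬try1: {Crit, Try, Exit, Idle, Wait}.
Every state reachable from Crit satisfies EF ¬try1.
Crit ∈ Sat(AG EF ¬try1).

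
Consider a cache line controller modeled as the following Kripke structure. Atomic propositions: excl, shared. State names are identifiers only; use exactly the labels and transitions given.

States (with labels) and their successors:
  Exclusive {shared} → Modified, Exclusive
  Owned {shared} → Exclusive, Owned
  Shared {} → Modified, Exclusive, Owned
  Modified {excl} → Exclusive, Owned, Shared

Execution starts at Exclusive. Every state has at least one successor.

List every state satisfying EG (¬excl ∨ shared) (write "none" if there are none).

{Exclusive, Owned, Shared}

States satisfying ¬excl ∨ shared: {Exclusive, Owned, Shared}.
States satisfying EG (¬excl ∨ shared): {Exclusive, Owned, Shared}.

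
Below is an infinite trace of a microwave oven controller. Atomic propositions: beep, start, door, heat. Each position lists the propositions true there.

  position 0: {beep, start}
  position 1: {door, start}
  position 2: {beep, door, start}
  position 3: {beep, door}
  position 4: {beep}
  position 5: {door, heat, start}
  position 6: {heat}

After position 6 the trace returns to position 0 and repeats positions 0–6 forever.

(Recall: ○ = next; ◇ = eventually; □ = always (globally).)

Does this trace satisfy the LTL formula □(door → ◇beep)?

door → ◇beep holds at every position 0..6, and those are all positions ever visited, so □(door → ◇beep) holds.
Positions where door holds: 1, 2, 3, 5.
Check ◇beep at each: 1→ok, 2→ok, 3→ok, 5→ok.

Satisfied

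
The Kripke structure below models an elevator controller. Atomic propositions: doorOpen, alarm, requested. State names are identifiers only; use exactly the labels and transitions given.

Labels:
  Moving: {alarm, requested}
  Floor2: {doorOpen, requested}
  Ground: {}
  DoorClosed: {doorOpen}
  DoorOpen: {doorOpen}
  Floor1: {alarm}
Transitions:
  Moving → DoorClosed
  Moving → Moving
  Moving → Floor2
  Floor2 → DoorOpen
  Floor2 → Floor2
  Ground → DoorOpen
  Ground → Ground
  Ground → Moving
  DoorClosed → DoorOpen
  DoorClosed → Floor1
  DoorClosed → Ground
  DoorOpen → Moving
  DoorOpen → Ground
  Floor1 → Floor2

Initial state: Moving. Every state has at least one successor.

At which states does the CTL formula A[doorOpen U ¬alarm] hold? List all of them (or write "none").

{Floor2, Ground, DoorClosed, DoorOpen}

States satisfying doorOpen: {Floor2, DoorClosed, DoorOpen}.
States satisfying ¬alarm: {Floor2, Ground, DoorClosed, DoorOpen}.
States satisfying A[doorOpen U ¬alarm]: {Floor2, Ground, DoorClosed, DoorOpen}.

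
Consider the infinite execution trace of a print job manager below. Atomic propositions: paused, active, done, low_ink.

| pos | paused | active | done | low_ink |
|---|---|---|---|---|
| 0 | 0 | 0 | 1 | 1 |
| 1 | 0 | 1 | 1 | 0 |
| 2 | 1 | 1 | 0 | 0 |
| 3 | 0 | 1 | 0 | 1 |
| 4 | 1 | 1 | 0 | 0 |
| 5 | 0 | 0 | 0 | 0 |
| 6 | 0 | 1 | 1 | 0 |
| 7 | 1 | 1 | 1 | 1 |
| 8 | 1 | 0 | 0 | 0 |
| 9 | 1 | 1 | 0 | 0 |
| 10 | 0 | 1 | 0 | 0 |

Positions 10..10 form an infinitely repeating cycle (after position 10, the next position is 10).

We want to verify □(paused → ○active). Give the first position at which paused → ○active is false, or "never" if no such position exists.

4

Check paused → ○active at each position in order: 0 ✓, 1 ✓, 2 ✓, 3 ✓.
At position 4 the labels are {active, paused} and the next position 5 has {}, so paused → ○active is false there. This is the first violation.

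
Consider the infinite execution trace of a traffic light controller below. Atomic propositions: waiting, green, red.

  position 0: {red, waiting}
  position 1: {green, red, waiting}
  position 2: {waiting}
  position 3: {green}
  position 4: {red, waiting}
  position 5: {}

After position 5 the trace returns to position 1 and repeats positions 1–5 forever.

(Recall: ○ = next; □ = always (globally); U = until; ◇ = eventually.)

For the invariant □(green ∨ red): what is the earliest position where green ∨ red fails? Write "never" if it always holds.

Check green ∨ red at each position in order: 0 ✓, 1 ✓.
At position 2 the labels are {waiting}, so green ∨ red is false there. This is the first violation.

2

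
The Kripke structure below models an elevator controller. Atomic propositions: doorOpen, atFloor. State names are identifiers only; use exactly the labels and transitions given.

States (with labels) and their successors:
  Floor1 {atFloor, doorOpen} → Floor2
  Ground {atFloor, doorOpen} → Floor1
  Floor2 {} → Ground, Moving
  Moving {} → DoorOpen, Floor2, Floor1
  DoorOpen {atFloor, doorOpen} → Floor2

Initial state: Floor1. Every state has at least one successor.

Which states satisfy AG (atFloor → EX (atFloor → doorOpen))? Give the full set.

States satisfying atFloor → EX (atFloor → doorOpen): {Floor1, Ground, Floor2, Moving, DoorOpen}.
States satisfying AG (atFloor → EX (atFloor → doorOpen)): {Floor1, Ground, Floor2, Moving, DoorOpen}.

{Floor1, Ground, Floor2, Moving, DoorOpen}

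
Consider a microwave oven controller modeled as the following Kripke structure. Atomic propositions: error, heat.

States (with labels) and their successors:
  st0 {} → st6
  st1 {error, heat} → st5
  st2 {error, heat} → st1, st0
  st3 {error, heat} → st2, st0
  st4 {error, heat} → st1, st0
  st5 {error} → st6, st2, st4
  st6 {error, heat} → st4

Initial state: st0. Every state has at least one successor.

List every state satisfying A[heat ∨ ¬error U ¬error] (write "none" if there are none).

{st0}

States satisfying heat ∨ ¬error: {st0, st1, st2, st3, st4, st6}.
States satisfying ¬error: {st0}.
States satisfying A[heat ∨ ¬error U ¬error]: {st0}.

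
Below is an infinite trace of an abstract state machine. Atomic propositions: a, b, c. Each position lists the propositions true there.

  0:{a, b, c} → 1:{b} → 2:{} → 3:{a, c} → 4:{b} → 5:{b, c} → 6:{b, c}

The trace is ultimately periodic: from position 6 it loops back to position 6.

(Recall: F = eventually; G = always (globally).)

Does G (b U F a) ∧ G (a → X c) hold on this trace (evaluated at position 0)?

Does not hold

b U F a must hold at every position from 0 onward. It fails at position 4, so G (b U F a) is false.
a → X c must hold at every position from 0 onward. It fails at position 0, so G (a → X c) is false.
Positions where a holds: 0, 3.
Check X c at each: 0→fails, 3→fails.
At position 0: G (b U F a) is false; G (a → X c) is false; so G (b U F a) ∧ G (a → X c) is false.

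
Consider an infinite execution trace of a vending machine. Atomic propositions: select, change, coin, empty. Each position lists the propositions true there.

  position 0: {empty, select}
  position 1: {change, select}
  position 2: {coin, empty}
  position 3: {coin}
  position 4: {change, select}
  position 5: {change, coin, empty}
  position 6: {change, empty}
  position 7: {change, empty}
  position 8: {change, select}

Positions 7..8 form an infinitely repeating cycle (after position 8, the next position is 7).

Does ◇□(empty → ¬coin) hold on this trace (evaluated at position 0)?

Holds

□(empty → ¬coin) holds at position 6, which is reachable from 0, so ◇□(empty → ¬coin) holds.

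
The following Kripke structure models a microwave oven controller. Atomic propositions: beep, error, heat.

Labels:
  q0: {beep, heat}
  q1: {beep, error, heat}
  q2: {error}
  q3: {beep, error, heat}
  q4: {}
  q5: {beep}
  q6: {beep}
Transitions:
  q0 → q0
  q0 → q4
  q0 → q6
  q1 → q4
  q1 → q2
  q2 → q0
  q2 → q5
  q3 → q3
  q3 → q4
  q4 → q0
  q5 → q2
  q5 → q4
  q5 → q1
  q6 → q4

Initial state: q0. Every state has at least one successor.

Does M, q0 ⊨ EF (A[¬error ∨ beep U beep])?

Holds

States satisfying A[¬error ∨ beep U beep]: {q0, q1, q3, q4, q5, q6}.
States satisfying EF (A[¬error ∨ beep U beep]): {q0, q1, q2, q3, q4, q5, q6}.
Some path from q0 reaches a state where A[¬error ∨ beep U beep] holds.
q0 ∈ Sat(EF (A[¬error ∨ beep U beep])).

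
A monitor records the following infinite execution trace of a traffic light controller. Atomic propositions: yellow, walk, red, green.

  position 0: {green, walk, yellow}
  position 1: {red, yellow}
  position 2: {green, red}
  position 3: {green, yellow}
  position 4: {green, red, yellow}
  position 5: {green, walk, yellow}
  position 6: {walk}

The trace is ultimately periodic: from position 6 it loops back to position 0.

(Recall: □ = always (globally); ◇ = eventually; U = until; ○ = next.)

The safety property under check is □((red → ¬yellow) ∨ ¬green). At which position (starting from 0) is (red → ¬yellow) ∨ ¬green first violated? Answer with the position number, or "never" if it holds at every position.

Check (red → ¬yellow) ∨ ¬green at each position in order: 0 ✓, 1 ✓, 2 ✓, 3 ✓.
At position 4 the labels are {green, red, yellow}, so (red → ¬yellow) ∨ ¬green is false there. This is the first violation.

4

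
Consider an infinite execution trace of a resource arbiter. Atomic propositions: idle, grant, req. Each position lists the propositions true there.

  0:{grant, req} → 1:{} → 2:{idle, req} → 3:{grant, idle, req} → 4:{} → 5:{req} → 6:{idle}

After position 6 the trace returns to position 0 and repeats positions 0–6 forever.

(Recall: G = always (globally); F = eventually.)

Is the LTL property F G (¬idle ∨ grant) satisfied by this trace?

G (¬idle ∨ grant) is false at every position 0..6, so it never becomes true and F G (¬idle ∨ grant) fails.

No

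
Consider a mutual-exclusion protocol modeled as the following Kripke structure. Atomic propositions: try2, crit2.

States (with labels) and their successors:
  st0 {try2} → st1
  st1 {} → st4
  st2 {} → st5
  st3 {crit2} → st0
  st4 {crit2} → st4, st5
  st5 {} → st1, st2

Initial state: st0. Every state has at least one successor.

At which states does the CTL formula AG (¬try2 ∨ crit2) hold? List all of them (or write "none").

{st1, st2, st4, st5}

States satisfying ¬try2 ∨ crit2: {st1, st2, st3, st4, st5}.
States satisfying AG (¬try2 ∨ crit2): {st1, st2, st4, st5}.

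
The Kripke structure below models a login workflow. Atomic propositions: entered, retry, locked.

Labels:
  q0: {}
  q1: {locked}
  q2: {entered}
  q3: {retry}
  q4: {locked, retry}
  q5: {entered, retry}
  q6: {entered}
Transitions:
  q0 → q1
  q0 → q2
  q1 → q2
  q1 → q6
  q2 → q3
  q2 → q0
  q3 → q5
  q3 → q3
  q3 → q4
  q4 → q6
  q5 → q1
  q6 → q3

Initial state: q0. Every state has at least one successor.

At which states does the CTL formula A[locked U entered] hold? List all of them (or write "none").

{q1, q2, q4, q5, q6}

States satisfying locked: {q1, q4}.
States satisfying entered: {q2, q5, q6}.
States satisfying A[locked U entered]: {q1, q2, q4, q5, q6}.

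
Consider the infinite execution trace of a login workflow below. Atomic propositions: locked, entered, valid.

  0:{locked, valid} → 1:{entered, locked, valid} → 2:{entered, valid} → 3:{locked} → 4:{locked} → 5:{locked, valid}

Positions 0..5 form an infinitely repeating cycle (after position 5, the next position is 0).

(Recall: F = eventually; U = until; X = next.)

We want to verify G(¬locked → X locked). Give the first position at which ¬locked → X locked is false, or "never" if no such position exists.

never

¬locked → X locked holds at every position 0..5, and those are all the positions the trace ever visits, so the invariant G(¬locked → X locked) is never violated.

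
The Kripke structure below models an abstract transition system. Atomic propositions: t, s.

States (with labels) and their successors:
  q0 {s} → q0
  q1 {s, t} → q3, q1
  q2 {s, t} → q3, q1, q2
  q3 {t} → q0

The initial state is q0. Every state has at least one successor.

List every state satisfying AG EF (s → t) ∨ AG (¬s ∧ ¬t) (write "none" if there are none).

States satisfying EF (s → t): {q1, q2, q3}.
States satisfying AG EF (s → t): ∅.
States satisfying ¬s ∧ ¬t: ∅.
States satisfying AG (¬s ∧ ¬t): ∅.
States satisfying AG EF (s → t) ∨ AG (¬s ∧ ¬t): ∅.

none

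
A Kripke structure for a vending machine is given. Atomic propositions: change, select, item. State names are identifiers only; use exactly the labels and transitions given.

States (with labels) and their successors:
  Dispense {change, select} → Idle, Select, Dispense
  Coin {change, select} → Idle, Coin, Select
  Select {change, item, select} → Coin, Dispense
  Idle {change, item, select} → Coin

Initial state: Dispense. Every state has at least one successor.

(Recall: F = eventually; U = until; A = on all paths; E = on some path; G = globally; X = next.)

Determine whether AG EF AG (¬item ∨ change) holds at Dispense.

Yes

States satisfying EF AG (¬item ∨ change): {Dispense, Coin, Select, Idle}.
States satisfying AG EF AG (¬item ∨ change): {Dispense, Coin, Select, Idle}.
Every state reachable from Dispense satisfies EF AG (¬item ∨ change).
Dispense ∈ Sat(AG EF AG (¬item ∨ change)).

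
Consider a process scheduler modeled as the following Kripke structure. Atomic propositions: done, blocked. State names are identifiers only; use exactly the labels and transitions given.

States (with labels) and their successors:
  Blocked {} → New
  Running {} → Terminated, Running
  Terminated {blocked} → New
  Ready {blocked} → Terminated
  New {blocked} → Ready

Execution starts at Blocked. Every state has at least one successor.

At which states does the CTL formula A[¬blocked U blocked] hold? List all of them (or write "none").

{Blocked, Terminated, Ready, New}

States satisfying ¬blocked: {Blocked, Running}.
States satisfying blocked: {Terminated, Ready, New}.
States satisfying A[¬blocked U blocked]: {Blocked, Terminated, Ready, New}.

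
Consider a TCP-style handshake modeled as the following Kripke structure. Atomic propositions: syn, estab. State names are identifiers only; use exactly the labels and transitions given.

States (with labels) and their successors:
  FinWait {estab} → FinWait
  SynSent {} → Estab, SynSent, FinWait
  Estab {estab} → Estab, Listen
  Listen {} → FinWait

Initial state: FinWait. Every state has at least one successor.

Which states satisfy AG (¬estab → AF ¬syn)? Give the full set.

States satisfying ¬estab → AF ¬syn: {FinWait, SynSent, Estab, Listen}.
States satisfying AG (¬estab → AF ¬syn): {FinWait, SynSent, Estab, Listen}.

{FinWait, SynSent, Estab, Listen}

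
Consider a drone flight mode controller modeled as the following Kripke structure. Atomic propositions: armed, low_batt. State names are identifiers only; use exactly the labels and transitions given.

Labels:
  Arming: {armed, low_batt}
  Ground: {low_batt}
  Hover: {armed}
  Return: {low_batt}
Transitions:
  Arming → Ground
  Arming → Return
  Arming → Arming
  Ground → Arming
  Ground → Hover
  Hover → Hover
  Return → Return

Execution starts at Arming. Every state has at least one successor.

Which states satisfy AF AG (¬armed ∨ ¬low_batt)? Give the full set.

States satisfying AG (¬armed ∨ ¬low_batt): {Hover, Return}.
States satisfying AF AG (¬armed ∨ ¬low_batt): {Hover, Return}.

{Hover, Return}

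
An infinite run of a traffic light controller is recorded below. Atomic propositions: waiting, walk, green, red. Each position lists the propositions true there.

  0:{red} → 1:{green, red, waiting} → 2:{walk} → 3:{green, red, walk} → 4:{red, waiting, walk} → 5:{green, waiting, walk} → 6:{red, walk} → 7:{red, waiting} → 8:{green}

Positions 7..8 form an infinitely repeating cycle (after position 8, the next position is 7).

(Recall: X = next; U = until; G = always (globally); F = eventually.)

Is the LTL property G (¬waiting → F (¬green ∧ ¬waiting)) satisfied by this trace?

¬waiting → F (¬green ∧ ¬waiting) must hold at every position from 0 onward. It fails at position 8, so G (¬waiting → F (¬green ∧ ¬waiting)) is false.
Positions where ¬waiting holds: 0, 2, 3, 6, 8.
Check F (¬green ∧ ¬waiting) at each: 0→ok, 2→ok, 3→ok, 6→ok, 8→fails.

No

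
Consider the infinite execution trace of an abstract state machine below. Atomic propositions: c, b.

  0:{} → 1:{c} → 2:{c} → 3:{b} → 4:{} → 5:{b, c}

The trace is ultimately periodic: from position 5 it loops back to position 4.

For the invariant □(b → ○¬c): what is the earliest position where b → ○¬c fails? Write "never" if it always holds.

never

b → ○¬c holds at every position 0..5, and those are all the positions the trace ever visits, so the invariant □(b → ○¬c) is never violated.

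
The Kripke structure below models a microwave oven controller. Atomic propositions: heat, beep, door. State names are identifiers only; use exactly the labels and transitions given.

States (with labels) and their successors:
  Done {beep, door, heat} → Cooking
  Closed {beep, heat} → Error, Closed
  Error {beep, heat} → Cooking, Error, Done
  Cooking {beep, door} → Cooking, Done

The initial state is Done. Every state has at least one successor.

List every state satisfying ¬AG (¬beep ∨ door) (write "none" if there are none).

{Closed, Error}

States satisfying ¬beep ∨ door: {Done, Cooking}.
States satisfying AG (¬beep ∨ door): {Done, Cooking}.
States satisfying ¬AG (¬beep ∨ door): {Closed, Error}.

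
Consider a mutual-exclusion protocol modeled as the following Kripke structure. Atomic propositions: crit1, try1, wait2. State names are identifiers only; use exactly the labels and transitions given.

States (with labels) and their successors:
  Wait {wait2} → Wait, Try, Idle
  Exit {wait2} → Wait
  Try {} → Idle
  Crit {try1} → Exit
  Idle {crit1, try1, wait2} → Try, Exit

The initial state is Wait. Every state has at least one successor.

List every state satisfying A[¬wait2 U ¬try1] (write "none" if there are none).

States satisfying ¬wait2: {Try, Crit}.
States satisfying ¬try1: {Wait, Exit, Try}.
States satisfying A[¬wait2 U ¬try1]: {Wait, Exit, Try, Crit}.

{Wait, Exit, Try, Crit}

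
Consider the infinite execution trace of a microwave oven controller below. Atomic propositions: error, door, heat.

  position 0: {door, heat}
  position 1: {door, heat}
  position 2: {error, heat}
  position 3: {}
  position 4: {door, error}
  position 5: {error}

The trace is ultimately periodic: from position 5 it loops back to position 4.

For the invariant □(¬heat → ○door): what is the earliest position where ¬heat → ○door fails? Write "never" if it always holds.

4

Check ¬heat → ○door at each position in order: 0 ✓, 1 ✓, 2 ✓, 3 ✓.
At position 4 the labels are {door, error} and the next position 5 has {error}, so ¬heat → ○door is false there. This is the first violation.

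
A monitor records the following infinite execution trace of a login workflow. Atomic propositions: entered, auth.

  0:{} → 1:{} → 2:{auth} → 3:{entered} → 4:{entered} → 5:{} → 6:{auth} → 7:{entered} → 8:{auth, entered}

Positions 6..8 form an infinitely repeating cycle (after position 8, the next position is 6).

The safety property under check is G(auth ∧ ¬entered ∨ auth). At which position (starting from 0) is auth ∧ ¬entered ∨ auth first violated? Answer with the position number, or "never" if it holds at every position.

0

At position 0 the labels are {}, so auth ∧ ¬entered ∨ auth is false there. This is the first violation.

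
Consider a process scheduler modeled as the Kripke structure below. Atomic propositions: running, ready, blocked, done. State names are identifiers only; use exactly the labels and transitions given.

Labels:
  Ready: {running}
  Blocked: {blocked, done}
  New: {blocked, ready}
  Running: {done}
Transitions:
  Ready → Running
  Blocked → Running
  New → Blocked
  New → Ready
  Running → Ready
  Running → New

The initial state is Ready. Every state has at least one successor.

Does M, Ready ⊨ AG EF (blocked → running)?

States satisfying EF (blocked → running): {Ready, Blocked, New, Running}.
States satisfying AG EF (blocked → running): {Ready, Blocked, New, Running}.
Every state reachable from Ready satisfies EF (blocked → running).
Ready ∈ Sat(AG EF (blocked → running)).

Holds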